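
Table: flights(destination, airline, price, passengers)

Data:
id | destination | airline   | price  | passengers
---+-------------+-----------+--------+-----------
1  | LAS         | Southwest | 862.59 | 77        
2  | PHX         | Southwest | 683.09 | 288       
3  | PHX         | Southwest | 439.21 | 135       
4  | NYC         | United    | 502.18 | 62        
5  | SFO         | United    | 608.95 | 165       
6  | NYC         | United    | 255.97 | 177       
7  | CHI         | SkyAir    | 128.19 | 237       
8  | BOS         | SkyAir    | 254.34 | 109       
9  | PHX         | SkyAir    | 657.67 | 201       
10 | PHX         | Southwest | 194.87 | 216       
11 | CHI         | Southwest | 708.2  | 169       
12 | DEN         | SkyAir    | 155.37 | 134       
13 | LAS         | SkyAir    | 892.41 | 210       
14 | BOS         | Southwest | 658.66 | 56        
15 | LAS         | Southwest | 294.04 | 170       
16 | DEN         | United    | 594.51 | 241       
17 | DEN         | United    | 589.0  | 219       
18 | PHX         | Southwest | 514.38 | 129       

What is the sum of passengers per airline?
SELECT airline, SUM(passengers) as result
FROM flights
GROUP BY airline

Result:
  SkyAir: 891
  Southwest: 1240
  United: 864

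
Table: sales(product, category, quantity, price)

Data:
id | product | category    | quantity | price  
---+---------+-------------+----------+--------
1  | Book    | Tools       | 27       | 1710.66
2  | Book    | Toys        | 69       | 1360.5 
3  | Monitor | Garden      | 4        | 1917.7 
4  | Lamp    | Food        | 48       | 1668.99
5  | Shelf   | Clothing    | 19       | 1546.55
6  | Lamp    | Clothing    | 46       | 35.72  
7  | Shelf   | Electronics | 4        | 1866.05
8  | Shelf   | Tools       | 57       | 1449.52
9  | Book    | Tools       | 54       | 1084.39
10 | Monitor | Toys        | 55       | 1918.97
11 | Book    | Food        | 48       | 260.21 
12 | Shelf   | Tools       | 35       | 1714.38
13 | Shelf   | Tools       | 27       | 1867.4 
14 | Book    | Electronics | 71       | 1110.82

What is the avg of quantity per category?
SELECT category, AVG(quantity) as result
FROM sales
GROUP BY category

Result:
  Clothing: 32.50
  Electronics: 37.50
  Food: 48.00
  Garden: 4.00
  Tools: 40.00
  Toys: 62.00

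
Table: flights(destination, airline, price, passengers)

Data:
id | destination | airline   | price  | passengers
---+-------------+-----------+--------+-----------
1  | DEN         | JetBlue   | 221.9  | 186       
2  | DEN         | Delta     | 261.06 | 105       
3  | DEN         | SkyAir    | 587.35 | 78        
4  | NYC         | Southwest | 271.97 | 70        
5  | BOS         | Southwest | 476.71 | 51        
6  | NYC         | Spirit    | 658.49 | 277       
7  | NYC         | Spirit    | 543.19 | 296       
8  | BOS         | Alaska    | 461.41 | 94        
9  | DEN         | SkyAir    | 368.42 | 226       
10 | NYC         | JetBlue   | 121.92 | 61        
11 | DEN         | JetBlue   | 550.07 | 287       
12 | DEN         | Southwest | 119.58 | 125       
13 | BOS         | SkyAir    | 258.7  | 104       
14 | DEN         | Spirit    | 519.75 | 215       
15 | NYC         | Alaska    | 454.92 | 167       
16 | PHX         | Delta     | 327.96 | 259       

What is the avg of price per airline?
SELECT airline, AVG(price) as result
FROM flights
GROUP BY airline

Result:
  Alaska: 458.17
  Delta: 294.51
  JetBlue: 297.96
  SkyAir: 404.82
  Southwest: 289.42
  Spirit: 573.81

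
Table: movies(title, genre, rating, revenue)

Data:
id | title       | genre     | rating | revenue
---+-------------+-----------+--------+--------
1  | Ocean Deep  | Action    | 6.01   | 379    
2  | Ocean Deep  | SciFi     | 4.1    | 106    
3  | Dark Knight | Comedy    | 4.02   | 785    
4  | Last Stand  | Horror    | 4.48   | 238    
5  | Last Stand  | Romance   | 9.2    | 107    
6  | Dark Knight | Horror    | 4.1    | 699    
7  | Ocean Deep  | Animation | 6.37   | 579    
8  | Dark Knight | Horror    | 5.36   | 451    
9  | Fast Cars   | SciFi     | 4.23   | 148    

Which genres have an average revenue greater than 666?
SELECT genre, AVG(revenue)
FROM movies
GROUP BY genre
HAVING AVG(revenue) > 666

Result:
  Comedy: avg=785.00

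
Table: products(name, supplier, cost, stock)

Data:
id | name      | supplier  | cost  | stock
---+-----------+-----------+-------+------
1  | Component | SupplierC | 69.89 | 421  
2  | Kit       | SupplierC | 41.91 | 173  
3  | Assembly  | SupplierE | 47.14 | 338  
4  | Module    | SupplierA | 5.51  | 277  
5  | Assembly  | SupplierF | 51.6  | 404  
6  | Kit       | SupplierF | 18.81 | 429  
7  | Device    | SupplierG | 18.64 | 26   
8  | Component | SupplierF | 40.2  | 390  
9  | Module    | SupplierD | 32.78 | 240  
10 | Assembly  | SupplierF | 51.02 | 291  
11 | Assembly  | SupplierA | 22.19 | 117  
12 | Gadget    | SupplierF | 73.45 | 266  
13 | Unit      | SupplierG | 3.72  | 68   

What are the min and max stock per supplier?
SELECT supplier, MIN(stock), MAX(stock)
FROM products
GROUP BY supplier

Result:
  SupplierA: min=117, max=277
  SupplierC: min=173, max=421
  SupplierD: min=240, max=240
  SupplierE: min=338, max=338
  SupplierF: min=266, max=429
  SupplierG: min=26, max=68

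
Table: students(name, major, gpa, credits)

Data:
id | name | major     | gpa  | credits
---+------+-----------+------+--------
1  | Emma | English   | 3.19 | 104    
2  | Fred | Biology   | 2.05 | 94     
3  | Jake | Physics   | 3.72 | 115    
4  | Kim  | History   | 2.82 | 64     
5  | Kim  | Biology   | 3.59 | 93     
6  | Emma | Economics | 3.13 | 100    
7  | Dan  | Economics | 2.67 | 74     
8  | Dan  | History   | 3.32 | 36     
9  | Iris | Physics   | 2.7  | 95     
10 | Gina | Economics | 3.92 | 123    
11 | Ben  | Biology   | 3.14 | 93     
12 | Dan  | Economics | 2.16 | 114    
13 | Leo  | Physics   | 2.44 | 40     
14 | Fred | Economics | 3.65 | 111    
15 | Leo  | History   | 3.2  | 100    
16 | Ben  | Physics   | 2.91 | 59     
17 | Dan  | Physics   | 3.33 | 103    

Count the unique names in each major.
SELECT major, COUNT(DISTINCT name)
FROM students
GROUP BY major

Result:
  Biology: 3 distinct
  Economics: 4 distinct
  English: 1 distinct
  History: 3 distinct
  Physics: 5 distinct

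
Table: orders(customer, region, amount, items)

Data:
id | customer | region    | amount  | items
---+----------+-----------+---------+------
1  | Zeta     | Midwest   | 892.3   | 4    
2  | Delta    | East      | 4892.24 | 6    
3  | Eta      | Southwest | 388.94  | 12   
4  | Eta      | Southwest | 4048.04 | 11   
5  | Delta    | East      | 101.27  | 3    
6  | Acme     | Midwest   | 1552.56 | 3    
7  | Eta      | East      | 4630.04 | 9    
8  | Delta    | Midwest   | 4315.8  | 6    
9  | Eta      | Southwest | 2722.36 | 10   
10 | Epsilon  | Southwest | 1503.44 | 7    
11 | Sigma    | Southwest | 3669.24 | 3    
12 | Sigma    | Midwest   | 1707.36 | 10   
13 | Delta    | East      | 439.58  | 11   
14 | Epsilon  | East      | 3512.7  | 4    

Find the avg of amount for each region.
SELECT region, AVG(amount) as result
FROM orders
GROUP BY region

Result:
  East: 2715.17
  Midwest: 2117.01
  Southwest: 2466.40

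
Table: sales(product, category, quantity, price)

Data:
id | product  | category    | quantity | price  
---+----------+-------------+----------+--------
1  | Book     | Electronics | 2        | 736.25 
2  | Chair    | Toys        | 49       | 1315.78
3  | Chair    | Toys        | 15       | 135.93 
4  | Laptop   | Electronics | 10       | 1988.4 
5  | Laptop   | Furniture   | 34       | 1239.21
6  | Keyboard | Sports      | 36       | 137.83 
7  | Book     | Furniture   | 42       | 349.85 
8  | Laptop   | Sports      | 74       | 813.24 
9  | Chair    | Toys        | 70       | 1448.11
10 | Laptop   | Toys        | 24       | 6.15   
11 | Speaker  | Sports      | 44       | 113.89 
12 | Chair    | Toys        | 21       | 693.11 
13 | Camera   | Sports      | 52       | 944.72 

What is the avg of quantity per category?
SELECT category, AVG(quantity) as result
FROM sales
GROUP BY category

Result:
  Electronics: 6.00
  Furniture: 38.00
  Sports: 51.50
  Toys: 35.80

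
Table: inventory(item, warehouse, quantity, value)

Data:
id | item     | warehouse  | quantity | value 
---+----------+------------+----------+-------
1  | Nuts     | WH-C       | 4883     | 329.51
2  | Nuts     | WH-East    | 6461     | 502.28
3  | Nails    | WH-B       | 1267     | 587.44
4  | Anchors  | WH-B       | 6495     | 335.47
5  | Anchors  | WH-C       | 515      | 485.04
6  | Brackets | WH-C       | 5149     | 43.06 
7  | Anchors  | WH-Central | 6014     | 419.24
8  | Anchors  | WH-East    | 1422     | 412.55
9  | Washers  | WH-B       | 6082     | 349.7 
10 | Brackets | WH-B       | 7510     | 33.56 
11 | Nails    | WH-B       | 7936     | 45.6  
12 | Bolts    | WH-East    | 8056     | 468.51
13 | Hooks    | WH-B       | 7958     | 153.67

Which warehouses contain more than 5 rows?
SELECT warehouse, COUNT(*) as cnt
FROM inventory
GROUP BY warehouse
HAVING COUNT(*) > 5

Result:
  WH-B: 6

Note: HAVING filters groups after aggregation, WHERE filters rows before.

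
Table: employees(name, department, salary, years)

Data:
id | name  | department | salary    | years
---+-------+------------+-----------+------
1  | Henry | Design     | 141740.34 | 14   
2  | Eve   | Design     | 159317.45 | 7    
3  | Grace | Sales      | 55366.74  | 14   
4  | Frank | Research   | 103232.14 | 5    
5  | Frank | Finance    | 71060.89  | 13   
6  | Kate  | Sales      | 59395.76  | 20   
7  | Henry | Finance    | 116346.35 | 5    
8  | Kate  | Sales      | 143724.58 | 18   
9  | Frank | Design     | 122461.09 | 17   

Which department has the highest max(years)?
SELECT department, MAX(years) as val
FROM employees
GROUP BY department
ORDER BY val DESC
LIMIT 1

Result: Sales with max(years) = 20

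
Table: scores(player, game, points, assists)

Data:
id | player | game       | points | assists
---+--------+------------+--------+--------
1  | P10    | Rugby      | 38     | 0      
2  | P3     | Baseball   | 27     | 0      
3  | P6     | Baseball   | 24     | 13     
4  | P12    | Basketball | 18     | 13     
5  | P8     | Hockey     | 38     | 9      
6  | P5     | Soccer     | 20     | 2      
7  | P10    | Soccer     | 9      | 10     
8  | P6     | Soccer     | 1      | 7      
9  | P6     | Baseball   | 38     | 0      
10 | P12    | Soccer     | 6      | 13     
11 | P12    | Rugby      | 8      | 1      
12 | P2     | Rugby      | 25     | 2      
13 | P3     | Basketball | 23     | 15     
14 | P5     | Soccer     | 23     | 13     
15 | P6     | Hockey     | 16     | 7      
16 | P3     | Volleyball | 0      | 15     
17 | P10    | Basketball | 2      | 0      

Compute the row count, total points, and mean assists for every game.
SELECT game,
       COUNT(*) as cnt,
       SUM(points) as total_points,
       AVG(assists) as avg_assists
FROM scores
GROUP BY game

Result:
  Baseball: 3 records, 89 total points, 4.33 avg assists
  Basketball: 3 records, 43 total points, 9.33 avg assists
  Hockey: 2 records, 54 total points, 8.00 avg assists
  Rugby: 3 records, 71 total points, 1.00 avg assists
  Soccer: 5 records, 59 total points, 9.00 avg assists
  Volleyball: 1 records, 0 total points, 15.00 avg assists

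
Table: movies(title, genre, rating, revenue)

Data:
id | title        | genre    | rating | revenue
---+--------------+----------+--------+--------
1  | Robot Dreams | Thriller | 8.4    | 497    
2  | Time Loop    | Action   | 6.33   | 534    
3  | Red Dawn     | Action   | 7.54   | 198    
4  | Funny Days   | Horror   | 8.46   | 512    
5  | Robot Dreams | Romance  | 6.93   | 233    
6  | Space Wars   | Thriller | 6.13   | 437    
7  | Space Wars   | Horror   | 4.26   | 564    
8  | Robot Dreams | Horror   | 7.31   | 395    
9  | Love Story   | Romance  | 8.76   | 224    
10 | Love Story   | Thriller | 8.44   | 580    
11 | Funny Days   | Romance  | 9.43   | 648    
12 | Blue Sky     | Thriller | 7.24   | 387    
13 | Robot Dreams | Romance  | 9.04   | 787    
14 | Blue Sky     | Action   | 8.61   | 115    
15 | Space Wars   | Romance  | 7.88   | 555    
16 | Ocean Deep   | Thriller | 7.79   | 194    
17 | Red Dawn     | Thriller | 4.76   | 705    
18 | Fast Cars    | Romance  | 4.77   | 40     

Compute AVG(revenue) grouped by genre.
SELECT genre, AVG(revenue) as result
FROM movies
GROUP BY genre

Result:
  Action: 282.33
  Horror: 490.33
  Romance: 414.50
  Thriller: 466.67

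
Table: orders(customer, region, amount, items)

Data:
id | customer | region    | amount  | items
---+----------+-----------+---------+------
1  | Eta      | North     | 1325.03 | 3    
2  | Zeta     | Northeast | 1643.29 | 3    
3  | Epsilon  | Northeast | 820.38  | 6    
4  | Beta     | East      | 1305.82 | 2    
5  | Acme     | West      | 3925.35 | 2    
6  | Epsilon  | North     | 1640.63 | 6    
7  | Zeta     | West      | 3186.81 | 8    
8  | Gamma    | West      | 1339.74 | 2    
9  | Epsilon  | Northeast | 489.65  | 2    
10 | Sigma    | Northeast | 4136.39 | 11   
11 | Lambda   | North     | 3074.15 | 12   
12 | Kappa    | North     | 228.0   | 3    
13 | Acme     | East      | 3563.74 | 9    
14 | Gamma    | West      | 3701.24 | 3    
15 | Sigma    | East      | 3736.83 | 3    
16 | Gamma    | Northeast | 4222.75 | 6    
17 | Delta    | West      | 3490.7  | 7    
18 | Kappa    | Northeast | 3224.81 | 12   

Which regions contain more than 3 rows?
SELECT region, COUNT(*) as cnt
FROM orders
GROUP BY region
HAVING COUNT(*) > 3

Result:
  North: 4
  Northeast: 6
  West: 5

Note: HAVING filters groups after aggregation, WHERE filters rows before.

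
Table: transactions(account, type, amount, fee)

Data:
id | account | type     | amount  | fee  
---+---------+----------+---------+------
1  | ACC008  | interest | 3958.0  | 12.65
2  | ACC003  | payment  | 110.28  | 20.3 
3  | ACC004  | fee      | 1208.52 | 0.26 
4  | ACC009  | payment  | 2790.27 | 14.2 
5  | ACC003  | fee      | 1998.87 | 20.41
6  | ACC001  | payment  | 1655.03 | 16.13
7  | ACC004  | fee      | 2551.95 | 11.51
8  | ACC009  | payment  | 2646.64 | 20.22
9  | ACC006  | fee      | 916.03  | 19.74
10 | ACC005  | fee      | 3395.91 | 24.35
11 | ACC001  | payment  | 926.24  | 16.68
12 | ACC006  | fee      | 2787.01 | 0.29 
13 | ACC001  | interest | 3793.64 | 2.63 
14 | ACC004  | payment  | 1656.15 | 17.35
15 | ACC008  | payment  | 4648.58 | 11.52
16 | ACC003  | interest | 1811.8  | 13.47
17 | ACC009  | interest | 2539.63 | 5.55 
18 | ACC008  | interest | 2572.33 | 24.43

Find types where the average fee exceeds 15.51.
SELECT type, AVG(fee)
FROM transactions
GROUP BY type
HAVING AVG(fee) > 15.51

Result:
  payment: avg=16.63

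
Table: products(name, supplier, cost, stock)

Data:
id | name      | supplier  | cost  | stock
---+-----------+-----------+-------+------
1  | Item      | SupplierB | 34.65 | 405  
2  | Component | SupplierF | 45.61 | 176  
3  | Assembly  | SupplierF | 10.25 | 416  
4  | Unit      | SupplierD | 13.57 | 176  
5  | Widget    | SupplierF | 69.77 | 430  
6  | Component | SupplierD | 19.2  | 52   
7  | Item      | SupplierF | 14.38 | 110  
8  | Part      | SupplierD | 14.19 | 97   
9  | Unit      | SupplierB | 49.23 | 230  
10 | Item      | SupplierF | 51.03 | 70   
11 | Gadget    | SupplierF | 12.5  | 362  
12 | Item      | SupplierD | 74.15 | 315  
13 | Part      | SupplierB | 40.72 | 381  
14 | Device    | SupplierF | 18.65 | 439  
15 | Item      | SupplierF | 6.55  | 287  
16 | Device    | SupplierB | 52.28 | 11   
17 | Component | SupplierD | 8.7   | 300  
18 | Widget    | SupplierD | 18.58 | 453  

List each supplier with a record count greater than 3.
SELECT supplier, COUNT(*) as cnt
FROM products
GROUP BY supplier
HAVING COUNT(*) > 3

Result:
  SupplierB: 4
  SupplierD: 6
  SupplierF: 8

Note: HAVING filters groups after aggregation, WHERE filters rows before.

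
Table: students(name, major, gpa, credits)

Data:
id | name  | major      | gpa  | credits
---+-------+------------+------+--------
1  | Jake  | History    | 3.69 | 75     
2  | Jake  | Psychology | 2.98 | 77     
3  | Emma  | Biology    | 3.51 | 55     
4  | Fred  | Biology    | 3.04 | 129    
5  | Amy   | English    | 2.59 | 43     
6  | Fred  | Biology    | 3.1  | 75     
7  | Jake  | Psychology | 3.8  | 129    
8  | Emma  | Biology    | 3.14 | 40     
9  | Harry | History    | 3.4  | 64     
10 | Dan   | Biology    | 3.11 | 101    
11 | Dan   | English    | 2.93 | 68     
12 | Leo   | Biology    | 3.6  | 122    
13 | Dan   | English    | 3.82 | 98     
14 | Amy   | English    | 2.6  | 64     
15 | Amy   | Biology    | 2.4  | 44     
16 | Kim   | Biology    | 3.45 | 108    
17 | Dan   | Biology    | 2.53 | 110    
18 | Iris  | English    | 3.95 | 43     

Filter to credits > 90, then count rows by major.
SELECT major, COUNT(*)
FROM students
WHERE credits > 90
GROUP BY major

Note: WHERE filters rows before grouping.

Result:
  Biology: 5
  English: 1
  Psychology: 1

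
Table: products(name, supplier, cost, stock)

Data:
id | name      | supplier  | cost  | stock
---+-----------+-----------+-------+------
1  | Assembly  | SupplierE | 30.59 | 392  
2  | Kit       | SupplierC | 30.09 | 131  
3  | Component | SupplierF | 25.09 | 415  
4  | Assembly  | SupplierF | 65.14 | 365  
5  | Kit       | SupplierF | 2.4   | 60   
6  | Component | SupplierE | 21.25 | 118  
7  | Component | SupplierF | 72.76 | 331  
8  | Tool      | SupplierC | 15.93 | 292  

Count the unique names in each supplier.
SELECT supplier, COUNT(DISTINCT name)
FROM products
GROUP BY supplier

Result:
  SupplierC: 2 distinct
  SupplierE: 2 distinct
  SupplierF: 3 distinct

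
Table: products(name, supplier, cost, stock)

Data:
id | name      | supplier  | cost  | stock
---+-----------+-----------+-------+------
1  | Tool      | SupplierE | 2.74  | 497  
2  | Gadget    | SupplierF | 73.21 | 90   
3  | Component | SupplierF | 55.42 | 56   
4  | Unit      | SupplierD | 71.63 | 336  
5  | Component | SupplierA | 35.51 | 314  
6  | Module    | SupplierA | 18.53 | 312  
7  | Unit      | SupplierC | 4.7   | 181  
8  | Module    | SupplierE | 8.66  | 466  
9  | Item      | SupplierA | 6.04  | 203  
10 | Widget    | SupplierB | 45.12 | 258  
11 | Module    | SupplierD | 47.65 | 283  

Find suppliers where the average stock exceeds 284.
SELECT supplier, AVG(stock)
FROM products
GROUP BY supplier
HAVING AVG(stock) > 284

Result:
  SupplierD: avg=309.50
  SupplierE: avg=481.50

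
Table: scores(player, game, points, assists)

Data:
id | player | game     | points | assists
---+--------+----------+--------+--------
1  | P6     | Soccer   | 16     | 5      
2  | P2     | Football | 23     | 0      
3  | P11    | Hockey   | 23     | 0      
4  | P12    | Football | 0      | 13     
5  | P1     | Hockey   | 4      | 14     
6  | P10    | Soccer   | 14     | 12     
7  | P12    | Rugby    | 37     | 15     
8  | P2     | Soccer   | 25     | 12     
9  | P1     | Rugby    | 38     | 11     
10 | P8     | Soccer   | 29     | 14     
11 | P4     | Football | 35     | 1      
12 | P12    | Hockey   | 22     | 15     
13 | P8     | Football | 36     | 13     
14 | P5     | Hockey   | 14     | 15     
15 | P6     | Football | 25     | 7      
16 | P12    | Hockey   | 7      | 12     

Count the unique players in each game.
SELECT game, COUNT(DISTINCT player)
FROM scores
GROUP BY game

Result:
  Football: 5 distinct
  Hockey: 4 distinct
  Rugby: 2 distinct
  Soccer: 4 distinct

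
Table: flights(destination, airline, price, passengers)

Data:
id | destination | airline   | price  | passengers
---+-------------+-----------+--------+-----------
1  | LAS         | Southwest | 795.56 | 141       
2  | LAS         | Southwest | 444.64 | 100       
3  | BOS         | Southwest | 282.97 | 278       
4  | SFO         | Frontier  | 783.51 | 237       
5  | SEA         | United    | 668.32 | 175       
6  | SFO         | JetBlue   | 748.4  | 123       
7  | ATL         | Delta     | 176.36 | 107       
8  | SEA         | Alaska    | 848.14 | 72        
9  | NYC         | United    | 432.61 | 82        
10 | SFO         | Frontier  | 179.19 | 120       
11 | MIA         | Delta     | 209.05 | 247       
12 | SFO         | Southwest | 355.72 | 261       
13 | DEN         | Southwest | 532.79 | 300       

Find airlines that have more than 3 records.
SELECT airline, COUNT(*) as cnt
FROM flights
GROUP BY airline
HAVING COUNT(*) > 3

Result:
  Southwest: 5

Note: HAVING filters groups after aggregation, WHERE filters rows before.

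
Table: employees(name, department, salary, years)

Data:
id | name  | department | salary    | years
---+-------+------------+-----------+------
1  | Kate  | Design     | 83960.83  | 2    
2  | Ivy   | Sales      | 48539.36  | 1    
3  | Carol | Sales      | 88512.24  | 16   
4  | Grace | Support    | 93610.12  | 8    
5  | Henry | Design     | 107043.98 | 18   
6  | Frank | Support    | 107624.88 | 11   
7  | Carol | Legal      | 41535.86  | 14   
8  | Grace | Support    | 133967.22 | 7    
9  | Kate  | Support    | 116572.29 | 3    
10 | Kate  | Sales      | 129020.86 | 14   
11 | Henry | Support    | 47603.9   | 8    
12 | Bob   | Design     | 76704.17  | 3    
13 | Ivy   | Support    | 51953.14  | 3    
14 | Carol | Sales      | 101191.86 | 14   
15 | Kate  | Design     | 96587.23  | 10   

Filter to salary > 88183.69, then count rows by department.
SELECT department, COUNT(*)
FROM employees
WHERE salary > 88183.69
GROUP BY department

Note: WHERE filters rows before grouping.

Result:
  Design: 2
  Sales: 3
  Support: 4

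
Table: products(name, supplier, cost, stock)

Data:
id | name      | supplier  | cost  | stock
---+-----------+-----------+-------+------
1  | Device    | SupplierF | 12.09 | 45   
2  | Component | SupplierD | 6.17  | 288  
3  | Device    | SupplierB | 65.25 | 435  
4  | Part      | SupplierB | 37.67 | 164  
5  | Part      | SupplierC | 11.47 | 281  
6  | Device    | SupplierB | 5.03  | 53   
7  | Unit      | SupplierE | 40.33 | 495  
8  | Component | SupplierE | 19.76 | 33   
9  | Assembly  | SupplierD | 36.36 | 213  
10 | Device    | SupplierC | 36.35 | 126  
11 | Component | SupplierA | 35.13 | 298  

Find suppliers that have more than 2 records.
SELECT supplier, COUNT(*) as cnt
FROM products
GROUP BY supplier
HAVING COUNT(*) > 2

Result:
  SupplierB: 3

Note: HAVING filters groups after aggregation, WHERE filters rows before.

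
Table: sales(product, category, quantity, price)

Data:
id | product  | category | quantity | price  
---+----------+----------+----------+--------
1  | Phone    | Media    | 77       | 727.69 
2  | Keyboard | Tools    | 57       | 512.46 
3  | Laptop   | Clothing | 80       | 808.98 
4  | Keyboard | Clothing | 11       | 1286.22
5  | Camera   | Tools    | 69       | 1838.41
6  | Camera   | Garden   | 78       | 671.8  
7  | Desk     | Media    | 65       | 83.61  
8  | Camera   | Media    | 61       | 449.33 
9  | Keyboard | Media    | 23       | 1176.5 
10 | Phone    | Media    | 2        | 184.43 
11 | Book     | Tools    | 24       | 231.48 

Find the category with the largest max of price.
SELECT category, MAX(price) as val
FROM sales
GROUP BY category
ORDER BY val DESC
LIMIT 1

Result: Tools with max(price) = 1838.41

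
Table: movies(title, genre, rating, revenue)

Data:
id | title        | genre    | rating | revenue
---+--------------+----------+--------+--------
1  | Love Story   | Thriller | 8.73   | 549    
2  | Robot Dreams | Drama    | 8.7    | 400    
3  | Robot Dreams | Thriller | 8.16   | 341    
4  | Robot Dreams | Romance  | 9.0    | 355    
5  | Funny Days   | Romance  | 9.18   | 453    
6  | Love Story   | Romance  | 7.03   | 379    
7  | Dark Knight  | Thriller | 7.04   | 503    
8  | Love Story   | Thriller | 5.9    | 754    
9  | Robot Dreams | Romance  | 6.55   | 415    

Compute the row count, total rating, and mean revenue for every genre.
SELECT genre,
       COUNT(*) as cnt,
       SUM(rating) as total_rating,
       AVG(revenue) as avg_revenue
FROM movies
GROUP BY genre

Result:
  Drama: 1 records, 8.70 total rating, 400.00 avg revenue
  Romance: 4 records, 31.76 total rating, 400.50 avg revenue
  Thriller: 4 records, 29.83 total rating, 536.75 avg revenue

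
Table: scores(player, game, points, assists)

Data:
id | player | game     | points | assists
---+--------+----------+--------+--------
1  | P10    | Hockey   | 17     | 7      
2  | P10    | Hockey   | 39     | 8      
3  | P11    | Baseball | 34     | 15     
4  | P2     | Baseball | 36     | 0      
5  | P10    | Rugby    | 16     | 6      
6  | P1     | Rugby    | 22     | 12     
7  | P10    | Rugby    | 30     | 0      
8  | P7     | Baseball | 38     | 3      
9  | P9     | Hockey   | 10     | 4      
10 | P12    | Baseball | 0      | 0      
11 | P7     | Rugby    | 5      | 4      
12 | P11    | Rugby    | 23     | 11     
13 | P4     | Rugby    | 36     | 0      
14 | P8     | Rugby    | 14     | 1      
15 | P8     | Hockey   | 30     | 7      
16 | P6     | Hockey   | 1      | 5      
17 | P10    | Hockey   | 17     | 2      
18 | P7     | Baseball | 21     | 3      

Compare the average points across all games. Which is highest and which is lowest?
SELECT game, AVG(points)
FROM scores
GROUP BY game
ORDER BY AVG(points)

All groups:
  Hockey: 19.00
  Rugby: 20.86
  Baseball: 25.80

Highest: Baseball (25.80)
Lowest: Hockey (19.00)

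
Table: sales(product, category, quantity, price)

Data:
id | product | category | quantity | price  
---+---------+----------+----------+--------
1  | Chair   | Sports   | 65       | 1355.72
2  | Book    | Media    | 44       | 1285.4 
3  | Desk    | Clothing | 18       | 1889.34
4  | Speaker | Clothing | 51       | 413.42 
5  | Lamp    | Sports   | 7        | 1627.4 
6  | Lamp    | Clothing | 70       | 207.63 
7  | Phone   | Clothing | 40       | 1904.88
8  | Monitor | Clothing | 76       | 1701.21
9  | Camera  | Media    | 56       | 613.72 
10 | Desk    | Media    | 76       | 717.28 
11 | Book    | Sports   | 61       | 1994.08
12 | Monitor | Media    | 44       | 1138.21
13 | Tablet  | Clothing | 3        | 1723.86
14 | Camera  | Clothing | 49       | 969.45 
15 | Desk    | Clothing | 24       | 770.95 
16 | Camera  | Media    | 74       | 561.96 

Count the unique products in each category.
SELECT category, COUNT(DISTINCT product)
FROM sales
GROUP BY category

Result:
  Clothing: 7 distinct
  Media: 4 distinct
  Sports: 3 distinct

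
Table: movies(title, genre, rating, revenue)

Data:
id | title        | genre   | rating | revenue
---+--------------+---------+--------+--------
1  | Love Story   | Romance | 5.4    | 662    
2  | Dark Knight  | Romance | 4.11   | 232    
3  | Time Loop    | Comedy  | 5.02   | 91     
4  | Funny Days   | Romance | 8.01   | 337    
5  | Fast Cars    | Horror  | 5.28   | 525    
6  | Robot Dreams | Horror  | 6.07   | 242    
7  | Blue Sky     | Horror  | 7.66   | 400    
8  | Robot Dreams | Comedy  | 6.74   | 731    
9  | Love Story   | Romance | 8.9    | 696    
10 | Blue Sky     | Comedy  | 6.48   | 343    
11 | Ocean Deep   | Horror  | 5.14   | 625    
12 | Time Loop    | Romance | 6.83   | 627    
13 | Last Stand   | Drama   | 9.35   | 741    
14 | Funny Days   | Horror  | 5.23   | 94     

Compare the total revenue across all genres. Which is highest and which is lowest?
SELECT genre, SUM(revenue)
FROM movies
GROUP BY genre
ORDER BY SUM(revenue)

All groups:
  Drama: 741
  Comedy: 1165
  Horror: 1886
  Romance: 2554

Highest: Romance (2554)
Lowest: Drama (741)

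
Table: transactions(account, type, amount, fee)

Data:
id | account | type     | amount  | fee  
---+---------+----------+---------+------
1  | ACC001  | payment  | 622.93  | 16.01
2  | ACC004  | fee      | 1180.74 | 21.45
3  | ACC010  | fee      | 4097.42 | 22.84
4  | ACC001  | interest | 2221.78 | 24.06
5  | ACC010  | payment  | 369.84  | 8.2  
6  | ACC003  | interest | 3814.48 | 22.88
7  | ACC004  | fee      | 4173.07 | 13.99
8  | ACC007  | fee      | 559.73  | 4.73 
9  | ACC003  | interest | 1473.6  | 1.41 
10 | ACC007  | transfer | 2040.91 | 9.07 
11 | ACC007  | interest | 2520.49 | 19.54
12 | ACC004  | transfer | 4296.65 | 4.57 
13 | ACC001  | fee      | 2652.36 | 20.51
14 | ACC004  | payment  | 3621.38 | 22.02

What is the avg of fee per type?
SELECT type, AVG(fee) as result
FROM transactions
GROUP BY type

Result:
  fee: 16.70
  interest: 16.97
  payment: 15.41
  transfer: 6.82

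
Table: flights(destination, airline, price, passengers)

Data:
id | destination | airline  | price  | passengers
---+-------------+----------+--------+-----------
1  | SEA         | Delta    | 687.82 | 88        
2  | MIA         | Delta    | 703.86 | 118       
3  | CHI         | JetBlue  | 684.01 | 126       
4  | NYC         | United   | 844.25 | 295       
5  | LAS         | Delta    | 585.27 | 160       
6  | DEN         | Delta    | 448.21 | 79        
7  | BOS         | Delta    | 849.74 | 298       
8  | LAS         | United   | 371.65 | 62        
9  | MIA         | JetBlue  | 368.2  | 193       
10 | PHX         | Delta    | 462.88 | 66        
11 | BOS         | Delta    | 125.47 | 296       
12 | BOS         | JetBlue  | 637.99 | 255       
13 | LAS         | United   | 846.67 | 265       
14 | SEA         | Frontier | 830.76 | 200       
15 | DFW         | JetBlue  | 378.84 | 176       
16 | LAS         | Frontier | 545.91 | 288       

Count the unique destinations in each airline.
SELECT airline, COUNT(DISTINCT destination)
FROM flights
GROUP BY airline

Result:
  Delta: 6 distinct
  Frontier: 2 distinct
  JetBlue: 4 distinct
  United: 2 distinct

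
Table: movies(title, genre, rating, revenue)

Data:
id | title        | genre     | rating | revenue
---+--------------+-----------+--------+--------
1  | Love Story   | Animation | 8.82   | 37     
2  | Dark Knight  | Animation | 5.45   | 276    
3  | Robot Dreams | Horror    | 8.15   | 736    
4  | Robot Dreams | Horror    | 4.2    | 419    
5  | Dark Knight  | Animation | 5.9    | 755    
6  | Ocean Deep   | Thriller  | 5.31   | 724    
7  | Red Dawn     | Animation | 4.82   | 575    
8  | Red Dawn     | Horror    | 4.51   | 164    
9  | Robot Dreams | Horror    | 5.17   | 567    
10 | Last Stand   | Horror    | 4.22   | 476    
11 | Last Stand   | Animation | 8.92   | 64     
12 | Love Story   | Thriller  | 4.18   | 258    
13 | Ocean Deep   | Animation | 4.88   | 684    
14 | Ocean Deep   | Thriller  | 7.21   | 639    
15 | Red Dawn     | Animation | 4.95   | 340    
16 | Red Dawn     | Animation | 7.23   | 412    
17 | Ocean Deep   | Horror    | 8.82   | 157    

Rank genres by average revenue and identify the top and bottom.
SELECT genre, AVG(revenue)
FROM movies
GROUP BY genre
ORDER BY AVG(revenue)

All groups:
  Animation: 392.88
  Horror: 419.83
  Thriller: 540.33

Highest: Thriller (540.33)
Lowest: Animation (392.88)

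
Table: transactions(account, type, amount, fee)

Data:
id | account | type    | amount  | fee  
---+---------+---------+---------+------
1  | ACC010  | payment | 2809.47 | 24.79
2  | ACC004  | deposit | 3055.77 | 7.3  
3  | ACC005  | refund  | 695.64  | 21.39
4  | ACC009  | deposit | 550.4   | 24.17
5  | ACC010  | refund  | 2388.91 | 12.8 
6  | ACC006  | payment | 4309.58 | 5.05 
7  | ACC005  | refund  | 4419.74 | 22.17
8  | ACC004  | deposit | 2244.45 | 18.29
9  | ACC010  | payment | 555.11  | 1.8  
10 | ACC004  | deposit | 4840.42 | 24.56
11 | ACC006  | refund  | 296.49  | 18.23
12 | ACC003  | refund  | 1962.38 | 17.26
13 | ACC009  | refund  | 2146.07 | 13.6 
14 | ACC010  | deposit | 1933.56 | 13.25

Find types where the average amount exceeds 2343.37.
SELECT type, AVG(amount)
FROM transactions
GROUP BY type
HAVING AVG(amount) > 2343.37

Result:
  deposit: avg=2524.92
  payment: avg=2558.05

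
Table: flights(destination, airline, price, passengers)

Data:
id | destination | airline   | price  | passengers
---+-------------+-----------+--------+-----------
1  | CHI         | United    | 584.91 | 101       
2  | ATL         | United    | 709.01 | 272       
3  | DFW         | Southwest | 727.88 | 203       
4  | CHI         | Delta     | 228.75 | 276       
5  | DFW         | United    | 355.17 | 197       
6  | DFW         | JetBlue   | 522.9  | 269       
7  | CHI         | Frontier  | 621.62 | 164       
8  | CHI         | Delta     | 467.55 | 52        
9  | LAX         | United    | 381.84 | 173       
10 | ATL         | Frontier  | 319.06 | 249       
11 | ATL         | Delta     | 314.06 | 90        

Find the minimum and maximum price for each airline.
SELECT airline, MIN(price), MAX(price)
FROM flights
GROUP BY airline

Result:
  Delta: min=228.75, max=467.55
  Frontier: min=319.06, max=621.62
  JetBlue: min=522.90, max=522.90
  Southwest: min=727.88, max=727.88
  United: min=355.17, max=709.01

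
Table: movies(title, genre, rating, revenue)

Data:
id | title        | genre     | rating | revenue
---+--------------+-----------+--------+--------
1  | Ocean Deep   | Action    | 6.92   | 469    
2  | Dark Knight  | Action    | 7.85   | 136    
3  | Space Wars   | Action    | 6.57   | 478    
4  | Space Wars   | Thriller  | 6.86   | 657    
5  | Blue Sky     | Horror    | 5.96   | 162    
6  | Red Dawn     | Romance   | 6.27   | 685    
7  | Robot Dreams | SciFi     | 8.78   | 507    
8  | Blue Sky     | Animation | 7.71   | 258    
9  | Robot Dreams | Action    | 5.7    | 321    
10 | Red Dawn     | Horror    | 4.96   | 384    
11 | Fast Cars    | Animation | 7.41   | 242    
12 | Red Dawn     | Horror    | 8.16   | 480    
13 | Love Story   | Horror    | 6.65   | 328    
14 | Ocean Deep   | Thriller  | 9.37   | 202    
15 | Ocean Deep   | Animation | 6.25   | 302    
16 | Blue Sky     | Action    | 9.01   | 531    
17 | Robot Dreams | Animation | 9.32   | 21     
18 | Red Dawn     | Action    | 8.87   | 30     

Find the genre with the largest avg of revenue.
SELECT genre, AVG(revenue) as val
FROM movies
GROUP BY genre
ORDER BY val DESC
LIMIT 1

Result: Romance with avg(revenue) = 685.00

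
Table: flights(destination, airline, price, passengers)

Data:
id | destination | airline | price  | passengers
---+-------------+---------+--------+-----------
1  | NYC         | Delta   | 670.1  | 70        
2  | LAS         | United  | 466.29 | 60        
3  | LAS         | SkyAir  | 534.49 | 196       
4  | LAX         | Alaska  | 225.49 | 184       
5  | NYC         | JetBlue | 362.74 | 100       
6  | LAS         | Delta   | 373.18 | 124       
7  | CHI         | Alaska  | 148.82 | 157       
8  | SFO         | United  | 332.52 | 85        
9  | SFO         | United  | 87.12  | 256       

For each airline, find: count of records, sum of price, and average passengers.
SELECT airline,
       COUNT(*) as cnt,
       SUM(price) as total_price,
       AVG(passengers) as avg_passengers
FROM flights
GROUP BY airline

Result:
  Alaska: 2 records, 374.31 total price, 170.50 avg passengers
  Delta: 2 records, 1043.28 total price, 97.00 avg passengers
  JetBlue: 1 records, 362.74 total price, 100.00 avg passengers
  SkyAir: 1 records, 534.49 total price, 196.00 avg passengers
  United: 3 records, 885.93 total price, 133.67 avg passengers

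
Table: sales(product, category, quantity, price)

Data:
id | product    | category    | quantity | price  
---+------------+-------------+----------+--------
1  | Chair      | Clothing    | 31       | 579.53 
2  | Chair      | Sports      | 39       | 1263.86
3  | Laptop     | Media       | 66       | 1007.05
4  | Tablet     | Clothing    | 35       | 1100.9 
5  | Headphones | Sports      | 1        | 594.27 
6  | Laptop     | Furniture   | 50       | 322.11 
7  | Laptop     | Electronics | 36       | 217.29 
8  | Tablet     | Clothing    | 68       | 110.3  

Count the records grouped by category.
SELECT category, COUNT(*) as count
FROM sales
GROUP BY category

Result:
  Clothing: 3
  Electronics: 1
  Furniture: 1
  Media: 1
  Sports: 2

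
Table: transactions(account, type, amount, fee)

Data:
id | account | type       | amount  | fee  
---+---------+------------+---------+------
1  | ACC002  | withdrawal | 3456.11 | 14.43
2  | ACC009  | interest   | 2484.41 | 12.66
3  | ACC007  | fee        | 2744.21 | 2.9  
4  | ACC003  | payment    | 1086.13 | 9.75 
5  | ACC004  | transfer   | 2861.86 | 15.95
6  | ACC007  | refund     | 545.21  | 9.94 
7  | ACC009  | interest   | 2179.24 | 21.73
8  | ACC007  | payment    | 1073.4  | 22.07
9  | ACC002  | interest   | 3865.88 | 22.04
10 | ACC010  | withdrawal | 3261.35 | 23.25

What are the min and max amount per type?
SELECT type, MIN(amount), MAX(amount)
FROM transactions
GROUP BY type

Result:
  fee: min=2744.21, max=2744.21
  interest: min=2179.24, max=3865.88
  payment: min=1073.40, max=1086.13
  refund: min=545.21, max=545.21
  transfer: min=2861.86, max=2861.86
  withdrawal: min=3261.35, max=3456.11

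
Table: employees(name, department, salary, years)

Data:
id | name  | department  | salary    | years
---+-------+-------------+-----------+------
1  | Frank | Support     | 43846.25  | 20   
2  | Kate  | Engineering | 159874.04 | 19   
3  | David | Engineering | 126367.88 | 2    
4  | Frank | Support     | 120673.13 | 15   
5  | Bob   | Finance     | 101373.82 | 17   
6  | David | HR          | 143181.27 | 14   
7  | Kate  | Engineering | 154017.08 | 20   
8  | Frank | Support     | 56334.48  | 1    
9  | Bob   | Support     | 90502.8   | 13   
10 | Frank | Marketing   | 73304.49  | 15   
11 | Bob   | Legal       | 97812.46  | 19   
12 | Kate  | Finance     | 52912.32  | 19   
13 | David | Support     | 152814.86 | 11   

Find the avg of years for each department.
SELECT department, AVG(years) as result
FROM employees
GROUP BY department

Result:
  Engineering: 13.67
  Finance: 18.00
  HR: 14.00
  Legal: 19.00
  Marketing: 15.00
  Support: 12.00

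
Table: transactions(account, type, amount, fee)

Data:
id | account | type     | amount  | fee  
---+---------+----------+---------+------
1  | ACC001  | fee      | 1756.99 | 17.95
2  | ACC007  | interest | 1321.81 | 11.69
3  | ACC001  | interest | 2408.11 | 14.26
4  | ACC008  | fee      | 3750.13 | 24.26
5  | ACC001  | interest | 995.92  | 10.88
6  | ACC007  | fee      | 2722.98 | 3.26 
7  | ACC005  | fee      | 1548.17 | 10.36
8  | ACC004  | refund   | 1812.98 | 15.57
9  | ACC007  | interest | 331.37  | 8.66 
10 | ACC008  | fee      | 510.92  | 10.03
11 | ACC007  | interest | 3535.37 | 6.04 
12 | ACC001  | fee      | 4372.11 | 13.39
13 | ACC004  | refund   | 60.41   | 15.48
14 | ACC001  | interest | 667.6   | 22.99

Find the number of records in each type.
SELECT type, COUNT(*) as count
FROM transactions
GROUP BY type

Result:
  fee: 6
  interest: 6
  refund: 2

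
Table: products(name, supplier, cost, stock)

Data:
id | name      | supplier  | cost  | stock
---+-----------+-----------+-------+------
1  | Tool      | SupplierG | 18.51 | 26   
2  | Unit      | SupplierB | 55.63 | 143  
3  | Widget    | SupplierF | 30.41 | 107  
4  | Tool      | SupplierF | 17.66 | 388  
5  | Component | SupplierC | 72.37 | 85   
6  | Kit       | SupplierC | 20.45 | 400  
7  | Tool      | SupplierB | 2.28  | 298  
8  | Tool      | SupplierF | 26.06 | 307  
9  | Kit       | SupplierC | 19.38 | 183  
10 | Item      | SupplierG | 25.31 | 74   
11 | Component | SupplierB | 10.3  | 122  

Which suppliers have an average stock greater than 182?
SELECT supplier, AVG(stock)
FROM products
GROUP BY supplier
HAVING AVG(stock) > 182

Result:
  SupplierB: avg=187.67
  SupplierC: avg=222.67
  SupplierF: avg=267.33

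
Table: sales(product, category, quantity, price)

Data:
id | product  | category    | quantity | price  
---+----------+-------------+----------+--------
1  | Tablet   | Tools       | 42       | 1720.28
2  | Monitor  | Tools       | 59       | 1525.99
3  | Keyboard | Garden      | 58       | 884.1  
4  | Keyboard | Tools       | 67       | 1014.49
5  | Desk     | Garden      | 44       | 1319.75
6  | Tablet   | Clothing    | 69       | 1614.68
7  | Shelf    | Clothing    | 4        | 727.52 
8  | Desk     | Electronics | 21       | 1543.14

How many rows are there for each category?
SELECT category, COUNT(*) as count
FROM sales
GROUP BY category

Result:
  Clothing: 2
  Electronics: 1
  Garden: 2
  Tools: 3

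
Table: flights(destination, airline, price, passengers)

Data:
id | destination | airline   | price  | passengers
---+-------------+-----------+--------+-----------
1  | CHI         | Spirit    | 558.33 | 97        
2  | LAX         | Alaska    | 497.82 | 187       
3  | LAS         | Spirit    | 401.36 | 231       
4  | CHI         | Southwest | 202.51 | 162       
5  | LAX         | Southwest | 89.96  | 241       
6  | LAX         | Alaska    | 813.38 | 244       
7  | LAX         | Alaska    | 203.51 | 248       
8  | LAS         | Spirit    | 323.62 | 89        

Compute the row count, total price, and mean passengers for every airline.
SELECT airline,
       COUNT(*) as cnt,
       SUM(price) as total_price,
       AVG(passengers) as avg_passengers
FROM flights
GROUP BY airline

Result:
  Alaska: 3 records, 1514.71 total price, 226.33 avg passengers
  Southwest: 2 records, 292.47 total price, 201.50 avg passengers
  Spirit: 3 records, 1283.31 total price, 139.00 avg passengers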